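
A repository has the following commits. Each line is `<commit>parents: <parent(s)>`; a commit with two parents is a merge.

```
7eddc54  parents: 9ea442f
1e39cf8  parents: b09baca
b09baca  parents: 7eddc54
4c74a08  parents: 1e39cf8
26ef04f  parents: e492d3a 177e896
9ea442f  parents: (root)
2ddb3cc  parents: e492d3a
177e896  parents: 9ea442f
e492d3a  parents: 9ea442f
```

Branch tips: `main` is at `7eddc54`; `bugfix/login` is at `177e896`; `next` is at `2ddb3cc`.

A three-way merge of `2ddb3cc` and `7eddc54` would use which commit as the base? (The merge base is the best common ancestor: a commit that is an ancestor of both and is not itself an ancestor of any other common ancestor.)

Ancestors of 2ddb3cc: {2ddb3cc, 9ea442f, e492d3a}.
Ancestors of 7eddc54: {7eddc54, 9ea442f}.
Common ancestors: {9ea442f}.
The only common ancestor is 9ea442f, so it is the merge base.

9ea442f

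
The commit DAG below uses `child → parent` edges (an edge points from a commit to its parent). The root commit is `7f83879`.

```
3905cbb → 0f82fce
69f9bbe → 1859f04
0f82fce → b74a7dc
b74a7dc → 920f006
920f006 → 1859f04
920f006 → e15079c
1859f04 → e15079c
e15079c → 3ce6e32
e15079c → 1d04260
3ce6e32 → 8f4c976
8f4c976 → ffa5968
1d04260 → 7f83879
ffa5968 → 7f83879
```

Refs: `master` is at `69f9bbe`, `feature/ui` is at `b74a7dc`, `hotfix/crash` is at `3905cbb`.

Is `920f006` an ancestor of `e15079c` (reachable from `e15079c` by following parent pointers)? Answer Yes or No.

No

Ancestors of e15079c: {1d04260, 3ce6e32, 7f83879, 8f4c976, e15079c, ffa5968}.
920f006 is not in that set, so it is not an ancestor of e15079c.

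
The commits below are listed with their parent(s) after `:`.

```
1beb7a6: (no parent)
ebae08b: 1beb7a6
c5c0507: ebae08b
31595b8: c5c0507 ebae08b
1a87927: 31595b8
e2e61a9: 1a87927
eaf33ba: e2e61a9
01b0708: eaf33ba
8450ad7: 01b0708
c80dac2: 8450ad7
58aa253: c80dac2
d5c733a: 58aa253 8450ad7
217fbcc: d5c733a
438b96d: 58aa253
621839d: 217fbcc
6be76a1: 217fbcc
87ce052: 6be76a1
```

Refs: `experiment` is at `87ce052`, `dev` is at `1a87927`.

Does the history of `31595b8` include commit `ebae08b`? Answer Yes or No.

Yes

Ancestors of 31595b8 (commits reachable by following parents): {1beb7a6, 31595b8, c5c0507, ebae08b}.
ebae08b is in that set, so it is an ancestor of 31595b8.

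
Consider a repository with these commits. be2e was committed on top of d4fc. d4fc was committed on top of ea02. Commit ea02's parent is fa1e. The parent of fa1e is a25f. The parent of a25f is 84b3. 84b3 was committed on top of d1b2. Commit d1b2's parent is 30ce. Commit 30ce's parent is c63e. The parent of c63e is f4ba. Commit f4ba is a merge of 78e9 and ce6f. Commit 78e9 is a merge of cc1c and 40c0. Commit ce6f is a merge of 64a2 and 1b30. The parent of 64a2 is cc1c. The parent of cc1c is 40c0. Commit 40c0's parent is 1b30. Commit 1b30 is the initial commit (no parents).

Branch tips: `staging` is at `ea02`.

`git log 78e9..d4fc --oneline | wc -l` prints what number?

11

Reachable from d4fc: {1b30, 30ce, 40c0, 64a2, 78e9, 84b3, a25f, c63e, cc1c, ce6f, d1b2, d4fc, ea02, f4ba, fa1e}.
Reachable from 78e9: {1b30, 40c0, 78e9, cc1c}.
In d4fc's history but not 78e9's: {30ce, 64a2, 84b3, a25f, c63e, ce6f, d1b2, d4fc, ea02, f4ba, fa1e} — 11 commits.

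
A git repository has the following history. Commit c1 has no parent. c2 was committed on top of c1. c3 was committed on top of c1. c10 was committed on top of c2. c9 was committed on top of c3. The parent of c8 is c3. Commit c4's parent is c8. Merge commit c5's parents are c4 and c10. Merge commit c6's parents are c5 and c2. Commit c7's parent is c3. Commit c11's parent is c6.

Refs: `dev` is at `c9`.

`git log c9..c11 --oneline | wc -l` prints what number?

7

Reachable from c11: {c1, c10, c11, c2, c3, c4, c5, c6, c8}.
Reachable from c9: {c1, c3, c9}.
In c11's history but not c9's: {c10, c11, c2, c4, c5, c6, c8} — 7 commits.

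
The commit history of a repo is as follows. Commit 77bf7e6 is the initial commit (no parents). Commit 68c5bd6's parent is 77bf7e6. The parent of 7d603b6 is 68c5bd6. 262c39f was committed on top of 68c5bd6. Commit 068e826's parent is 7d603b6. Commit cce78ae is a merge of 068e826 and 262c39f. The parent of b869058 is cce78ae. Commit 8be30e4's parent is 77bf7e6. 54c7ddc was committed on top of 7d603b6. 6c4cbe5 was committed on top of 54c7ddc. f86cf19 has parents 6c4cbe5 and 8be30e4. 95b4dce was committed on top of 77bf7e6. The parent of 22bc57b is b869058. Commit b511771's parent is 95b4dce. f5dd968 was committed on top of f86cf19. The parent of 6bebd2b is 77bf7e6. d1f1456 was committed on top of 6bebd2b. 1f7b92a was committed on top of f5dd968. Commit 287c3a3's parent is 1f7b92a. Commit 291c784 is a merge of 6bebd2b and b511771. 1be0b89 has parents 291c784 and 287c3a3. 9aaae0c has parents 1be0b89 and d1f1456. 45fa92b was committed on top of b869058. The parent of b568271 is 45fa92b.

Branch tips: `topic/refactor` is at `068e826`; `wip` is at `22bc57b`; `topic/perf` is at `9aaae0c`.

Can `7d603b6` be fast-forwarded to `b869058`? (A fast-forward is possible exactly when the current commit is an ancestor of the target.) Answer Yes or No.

A fast-forward from 7d603b6 to b869058 is possible iff 7d603b6 is an ancestor of b869058.
Ancestors of b869058: {068e826, 262c39f, 68c5bd6, 77bf7e6, 7d603b6, b869058, cce78ae}.
7d603b6 is among them, so fast-forward is possible.

Yes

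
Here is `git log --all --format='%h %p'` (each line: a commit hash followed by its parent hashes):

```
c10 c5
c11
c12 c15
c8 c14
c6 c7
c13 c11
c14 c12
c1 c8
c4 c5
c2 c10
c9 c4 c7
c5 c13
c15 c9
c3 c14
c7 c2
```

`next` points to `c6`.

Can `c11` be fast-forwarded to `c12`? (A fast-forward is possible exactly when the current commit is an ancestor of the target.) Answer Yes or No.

A fast-forward from c11 to c12 is possible iff c11 is an ancestor of c12.
Ancestors of c12: {c10, c11, c12, c13, c15, c2, c4, c5, c7, c9}.
c11 is among them, so fast-forward is possible.

Yes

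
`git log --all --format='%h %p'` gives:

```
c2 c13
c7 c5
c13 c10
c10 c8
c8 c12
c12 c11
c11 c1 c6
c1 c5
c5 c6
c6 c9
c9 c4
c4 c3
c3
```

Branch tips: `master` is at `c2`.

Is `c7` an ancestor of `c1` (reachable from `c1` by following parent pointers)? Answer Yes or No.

No

Ancestors of c1: {c1, c3, c4, c5, c6, c9}.
c7 is not in that set, so it is not an ancestor of c1.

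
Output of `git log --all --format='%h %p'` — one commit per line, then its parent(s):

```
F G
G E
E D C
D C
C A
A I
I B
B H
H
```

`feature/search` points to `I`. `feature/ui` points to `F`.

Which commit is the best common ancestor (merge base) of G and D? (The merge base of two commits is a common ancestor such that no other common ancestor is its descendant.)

Ancestors of G: {A, B, C, D, E, G, H, I}.
Ancestors of D: {A, B, C, D, H, I}.
Common ancestors: {A, B, C, D, H, I}.
Among these, D is not an ancestor of any other common ancestor — it is the merge base.

D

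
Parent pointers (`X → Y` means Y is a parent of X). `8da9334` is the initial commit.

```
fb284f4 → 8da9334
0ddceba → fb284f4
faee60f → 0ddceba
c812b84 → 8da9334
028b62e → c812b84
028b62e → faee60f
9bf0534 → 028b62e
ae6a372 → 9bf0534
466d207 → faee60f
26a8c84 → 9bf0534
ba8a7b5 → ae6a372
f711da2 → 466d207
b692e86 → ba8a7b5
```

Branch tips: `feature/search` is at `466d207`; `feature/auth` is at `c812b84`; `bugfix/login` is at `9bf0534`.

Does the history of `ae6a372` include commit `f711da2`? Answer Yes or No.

Ancestors of ae6a372: {028b62e, 0ddceba, 8da9334, 9bf0534, ae6a372, c812b84, faee60f, fb284f4}.
f711da2 is not in that set, so it is not an ancestor of ae6a372.

No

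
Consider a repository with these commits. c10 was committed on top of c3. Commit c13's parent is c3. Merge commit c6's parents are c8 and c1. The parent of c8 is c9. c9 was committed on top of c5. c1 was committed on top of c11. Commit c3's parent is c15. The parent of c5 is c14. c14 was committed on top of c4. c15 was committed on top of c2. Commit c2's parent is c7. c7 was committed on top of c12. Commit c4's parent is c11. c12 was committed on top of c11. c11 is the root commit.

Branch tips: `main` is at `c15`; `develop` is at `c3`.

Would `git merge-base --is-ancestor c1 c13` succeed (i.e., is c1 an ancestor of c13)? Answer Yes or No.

No

Ancestors of c13: {c11, c12, c13, c15, c2, c3, c7}.
c1 is not in that set, so it is not an ancestor of c13.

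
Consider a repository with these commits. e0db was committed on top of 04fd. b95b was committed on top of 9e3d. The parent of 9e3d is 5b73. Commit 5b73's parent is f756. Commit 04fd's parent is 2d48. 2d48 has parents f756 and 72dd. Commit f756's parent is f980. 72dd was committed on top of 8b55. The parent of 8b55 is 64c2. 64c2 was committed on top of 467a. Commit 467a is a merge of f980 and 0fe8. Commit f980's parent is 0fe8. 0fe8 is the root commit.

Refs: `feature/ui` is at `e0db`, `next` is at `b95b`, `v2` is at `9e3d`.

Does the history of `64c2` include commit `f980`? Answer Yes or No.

Yes

Ancestors of 64c2 (commits reachable by following parents): {0fe8, 467a, 64c2, f980}.
f980 is in that set, so it is an ancestor of 64c2.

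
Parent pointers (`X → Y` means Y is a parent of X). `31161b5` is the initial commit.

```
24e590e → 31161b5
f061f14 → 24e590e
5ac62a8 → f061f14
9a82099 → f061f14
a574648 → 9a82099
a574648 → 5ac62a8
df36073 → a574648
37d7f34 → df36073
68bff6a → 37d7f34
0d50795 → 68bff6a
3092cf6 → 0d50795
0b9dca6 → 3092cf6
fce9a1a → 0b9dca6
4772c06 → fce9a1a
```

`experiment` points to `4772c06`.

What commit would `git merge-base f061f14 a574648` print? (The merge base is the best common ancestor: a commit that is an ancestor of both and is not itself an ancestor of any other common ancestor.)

Ancestors of f061f14: {24e590e, 31161b5, f061f14}.
Ancestors of a574648: {24e590e, 31161b5, 5ac62a8, 9a82099, a574648, f061f14}.
Common ancestors: {24e590e, 31161b5, f061f14}.
Among these, f061f14 is not an ancestor of any other common ancestor — it is the merge base.

f061f14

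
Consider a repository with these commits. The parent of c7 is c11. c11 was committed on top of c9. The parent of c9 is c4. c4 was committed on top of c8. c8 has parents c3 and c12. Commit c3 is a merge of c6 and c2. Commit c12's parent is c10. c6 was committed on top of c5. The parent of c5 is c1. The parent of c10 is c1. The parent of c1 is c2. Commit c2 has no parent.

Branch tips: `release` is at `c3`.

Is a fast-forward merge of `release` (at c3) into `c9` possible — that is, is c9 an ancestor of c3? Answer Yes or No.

A fast-forward from c9 to c3 is possible iff c9 is an ancestor of c3.
Ancestors of c3: {c1, c2, c3, c5, c6}.
c9 is not among them, so fast-forward is not possible.

No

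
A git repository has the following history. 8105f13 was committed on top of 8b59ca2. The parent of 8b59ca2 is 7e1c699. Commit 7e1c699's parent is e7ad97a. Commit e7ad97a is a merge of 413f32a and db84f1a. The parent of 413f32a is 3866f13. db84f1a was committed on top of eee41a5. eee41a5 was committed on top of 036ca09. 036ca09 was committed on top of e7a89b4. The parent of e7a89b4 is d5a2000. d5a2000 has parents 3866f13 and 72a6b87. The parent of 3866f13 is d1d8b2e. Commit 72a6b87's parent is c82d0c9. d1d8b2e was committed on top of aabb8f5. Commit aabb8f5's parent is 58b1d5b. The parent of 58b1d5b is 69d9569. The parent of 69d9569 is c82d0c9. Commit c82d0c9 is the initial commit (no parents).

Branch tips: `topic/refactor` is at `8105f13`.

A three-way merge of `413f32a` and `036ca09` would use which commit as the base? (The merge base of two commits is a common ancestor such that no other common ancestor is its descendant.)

3866f13

Ancestors of 413f32a: {3866f13, 413f32a, 58b1d5b, 69d9569, aabb8f5, c82d0c9, d1d8b2e}.
Ancestors of 036ca09: {036ca09, 3866f13, 58b1d5b, 69d9569, 72a6b87, aabb8f5, c82d0c9, d1d8b2e, d5a2000, e7a89b4}.
Common ancestors: {3866f13, 58b1d5b, 69d9569, aabb8f5, c82d0c9, d1d8b2e}.
Among these, 3866f13 is not an ancestor of any other common ancestor — it is the merge base.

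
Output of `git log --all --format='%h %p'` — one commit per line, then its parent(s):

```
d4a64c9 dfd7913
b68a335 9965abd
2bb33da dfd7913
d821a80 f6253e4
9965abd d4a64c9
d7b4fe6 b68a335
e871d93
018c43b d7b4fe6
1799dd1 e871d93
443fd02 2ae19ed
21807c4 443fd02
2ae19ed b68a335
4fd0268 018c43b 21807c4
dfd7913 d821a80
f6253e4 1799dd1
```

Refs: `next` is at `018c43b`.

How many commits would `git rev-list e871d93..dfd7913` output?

Reachable from dfd7913: {1799dd1, d821a80, dfd7913, e871d93, f6253e4}.
Reachable from e871d93: {e871d93}.
In dfd7913's history but not e871d93's: {1799dd1, d821a80, dfd7913, f6253e4} — 4 commits.

4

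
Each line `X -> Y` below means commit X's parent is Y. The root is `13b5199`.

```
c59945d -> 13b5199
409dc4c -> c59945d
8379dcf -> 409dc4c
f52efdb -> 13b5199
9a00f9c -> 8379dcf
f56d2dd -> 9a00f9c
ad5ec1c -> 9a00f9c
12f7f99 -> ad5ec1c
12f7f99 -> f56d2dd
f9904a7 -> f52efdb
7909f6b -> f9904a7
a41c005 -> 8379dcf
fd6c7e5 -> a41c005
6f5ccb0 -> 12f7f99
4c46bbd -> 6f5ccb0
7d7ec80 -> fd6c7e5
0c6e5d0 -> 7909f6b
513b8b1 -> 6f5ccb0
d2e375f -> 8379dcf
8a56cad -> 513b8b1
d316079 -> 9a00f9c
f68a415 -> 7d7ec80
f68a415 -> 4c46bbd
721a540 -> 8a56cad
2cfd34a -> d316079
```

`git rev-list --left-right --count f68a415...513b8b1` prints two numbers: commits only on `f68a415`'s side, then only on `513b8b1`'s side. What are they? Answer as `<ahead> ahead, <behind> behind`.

Reachable from f68a415: {12f7f99, 13b5199, 409dc4c, 4c46bbd, 6f5ccb0, 7d7ec80, 8379dcf, 9a00f9c, a41c005, ad5ec1c, c59945d, f56d2dd, f68a415, fd6c7e5}.
Reachable from 513b8b1: {12f7f99, 13b5199, 409dc4c, 513b8b1, 6f5ccb0, 8379dcf, 9a00f9c, ad5ec1c, c59945d, f56d2dd}.
Only in f68a415's history (ahead): {4c46bbd, 7d7ec80, a41c005, f68a415, fd6c7e5} — 5.
Only in 513b8b1's history (behind): {513b8b1} — 1.

5 ahead, 1 behind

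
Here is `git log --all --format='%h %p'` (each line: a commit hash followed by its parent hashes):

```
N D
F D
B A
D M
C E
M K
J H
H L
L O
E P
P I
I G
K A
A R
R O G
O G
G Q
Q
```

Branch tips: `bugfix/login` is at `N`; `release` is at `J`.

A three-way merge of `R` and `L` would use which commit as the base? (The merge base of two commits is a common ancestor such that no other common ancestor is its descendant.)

O

Ancestors of R: {G, O, Q, R}.
Ancestors of L: {G, L, O, Q}.
Common ancestors: {G, O, Q}.
Among these, O is not an ancestor of any other common ancestor — it is the merge base.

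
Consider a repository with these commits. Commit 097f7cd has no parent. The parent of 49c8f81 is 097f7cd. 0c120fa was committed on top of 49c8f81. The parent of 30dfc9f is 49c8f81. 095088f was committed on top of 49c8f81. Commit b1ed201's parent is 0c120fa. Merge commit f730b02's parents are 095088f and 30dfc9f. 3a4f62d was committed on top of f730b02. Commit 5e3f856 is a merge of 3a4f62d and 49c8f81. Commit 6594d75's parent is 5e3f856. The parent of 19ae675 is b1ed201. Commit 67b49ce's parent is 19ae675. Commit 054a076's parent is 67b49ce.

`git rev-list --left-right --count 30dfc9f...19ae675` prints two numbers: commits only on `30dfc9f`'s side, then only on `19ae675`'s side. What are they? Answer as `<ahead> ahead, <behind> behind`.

Reachable from 30dfc9f: {097f7cd, 30dfc9f, 49c8f81}.
Reachable from 19ae675: {097f7cd, 0c120fa, 19ae675, 49c8f81, b1ed201}.
Only in 30dfc9f's history (ahead): {30dfc9f} — 1.
Only in 19ae675's history (behind): {0c120fa, 19ae675, b1ed201} — 3.

1 ahead, 3 behind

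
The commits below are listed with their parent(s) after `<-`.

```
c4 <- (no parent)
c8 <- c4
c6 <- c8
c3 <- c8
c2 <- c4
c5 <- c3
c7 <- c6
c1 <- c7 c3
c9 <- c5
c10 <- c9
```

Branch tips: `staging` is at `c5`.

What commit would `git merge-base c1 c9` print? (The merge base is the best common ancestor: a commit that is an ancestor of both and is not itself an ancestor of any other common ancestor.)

c3

Ancestors of c1: {c1, c3, c4, c6, c7, c8}.
Ancestors of c9: {c3, c4, c5, c8, c9}.
Common ancestors: {c3, c4, c8}.
Among these, c3 is not an ancestor of any other common ancestor — it is the merge base.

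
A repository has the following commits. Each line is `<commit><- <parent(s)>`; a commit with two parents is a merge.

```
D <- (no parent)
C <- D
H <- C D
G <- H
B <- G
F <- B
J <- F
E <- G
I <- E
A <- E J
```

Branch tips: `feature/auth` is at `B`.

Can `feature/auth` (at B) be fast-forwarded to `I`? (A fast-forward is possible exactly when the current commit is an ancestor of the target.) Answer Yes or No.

No

A fast-forward from B to I is possible iff B is an ancestor of I.
Ancestors of I: {C, D, E, G, H, I}.
B is not among them, so fast-forward is not possible.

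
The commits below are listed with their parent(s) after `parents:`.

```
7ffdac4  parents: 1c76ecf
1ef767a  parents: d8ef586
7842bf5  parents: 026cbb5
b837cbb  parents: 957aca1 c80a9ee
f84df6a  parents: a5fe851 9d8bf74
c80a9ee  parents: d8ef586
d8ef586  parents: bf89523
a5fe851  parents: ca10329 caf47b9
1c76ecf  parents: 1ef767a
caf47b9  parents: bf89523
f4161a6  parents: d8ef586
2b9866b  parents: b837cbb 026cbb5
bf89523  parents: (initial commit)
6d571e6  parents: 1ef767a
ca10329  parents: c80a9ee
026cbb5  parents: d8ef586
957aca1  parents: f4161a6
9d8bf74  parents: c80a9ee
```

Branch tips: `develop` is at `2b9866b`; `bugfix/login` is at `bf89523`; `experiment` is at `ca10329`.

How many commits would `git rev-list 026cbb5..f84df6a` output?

6

Reachable from f84df6a: {9d8bf74, a5fe851, bf89523, c80a9ee, ca10329, caf47b9, d8ef586, f84df6a}.
Reachable from 026cbb5: {026cbb5, bf89523, d8ef586}.
In f84df6a's history but not 026cbb5's: {9d8bf74, a5fe851, c80a9ee, ca10329, caf47b9, f84df6a} — 6 commits.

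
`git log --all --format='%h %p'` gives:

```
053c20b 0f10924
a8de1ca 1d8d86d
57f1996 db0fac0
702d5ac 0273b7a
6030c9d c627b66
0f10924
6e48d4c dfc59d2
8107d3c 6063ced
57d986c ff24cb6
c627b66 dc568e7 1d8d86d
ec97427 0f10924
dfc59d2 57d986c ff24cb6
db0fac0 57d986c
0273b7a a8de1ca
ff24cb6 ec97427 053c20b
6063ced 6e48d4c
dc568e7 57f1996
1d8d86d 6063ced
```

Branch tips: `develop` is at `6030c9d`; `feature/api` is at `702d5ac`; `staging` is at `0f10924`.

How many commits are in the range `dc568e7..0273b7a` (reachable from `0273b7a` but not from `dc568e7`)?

6

Reachable from 0273b7a: {0273b7a, 053c20b, 0f10924, 1d8d86d, 57d986c, 6063ced, 6e48d4c, a8de1ca, dfc59d2, ec97427, ff24cb6}.
Reachable from dc568e7: {053c20b, 0f10924, 57d986c, 57f1996, db0fac0, dc568e7, ec97427, ff24cb6}.
In 0273b7a's history but not dc568e7's: {0273b7a, 1d8d86d, 6063ced, 6e48d4c, a8de1ca, dfc59d2} — 6 commits.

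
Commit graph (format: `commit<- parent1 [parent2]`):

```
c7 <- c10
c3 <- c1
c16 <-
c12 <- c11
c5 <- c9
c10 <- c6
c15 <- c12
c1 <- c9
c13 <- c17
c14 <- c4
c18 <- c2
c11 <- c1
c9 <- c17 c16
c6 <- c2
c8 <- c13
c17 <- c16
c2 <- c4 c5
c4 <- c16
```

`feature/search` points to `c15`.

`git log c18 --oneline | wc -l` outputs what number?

7

Walking parent pointers from c18: reachable set = {c16, c17, c18, c2, c4, c5, c9}.
That is 7 commits.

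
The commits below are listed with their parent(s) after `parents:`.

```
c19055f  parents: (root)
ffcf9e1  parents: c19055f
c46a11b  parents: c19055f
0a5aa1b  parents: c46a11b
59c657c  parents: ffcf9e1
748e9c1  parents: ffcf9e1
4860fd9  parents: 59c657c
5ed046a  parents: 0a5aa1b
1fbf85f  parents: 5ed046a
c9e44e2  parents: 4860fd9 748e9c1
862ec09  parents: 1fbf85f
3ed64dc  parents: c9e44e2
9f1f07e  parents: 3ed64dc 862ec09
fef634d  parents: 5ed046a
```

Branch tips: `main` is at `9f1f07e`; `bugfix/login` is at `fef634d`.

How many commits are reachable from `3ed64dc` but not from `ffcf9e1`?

Reachable from 3ed64dc: {3ed64dc, 4860fd9, 59c657c, 748e9c1, c19055f, c9e44e2, ffcf9e1}.
Reachable from ffcf9e1: {c19055f, ffcf9e1}.
In 3ed64dc's history but not ffcf9e1's: {3ed64dc, 4860fd9, 59c657c, 748e9c1, c9e44e2} — 5 commits.

5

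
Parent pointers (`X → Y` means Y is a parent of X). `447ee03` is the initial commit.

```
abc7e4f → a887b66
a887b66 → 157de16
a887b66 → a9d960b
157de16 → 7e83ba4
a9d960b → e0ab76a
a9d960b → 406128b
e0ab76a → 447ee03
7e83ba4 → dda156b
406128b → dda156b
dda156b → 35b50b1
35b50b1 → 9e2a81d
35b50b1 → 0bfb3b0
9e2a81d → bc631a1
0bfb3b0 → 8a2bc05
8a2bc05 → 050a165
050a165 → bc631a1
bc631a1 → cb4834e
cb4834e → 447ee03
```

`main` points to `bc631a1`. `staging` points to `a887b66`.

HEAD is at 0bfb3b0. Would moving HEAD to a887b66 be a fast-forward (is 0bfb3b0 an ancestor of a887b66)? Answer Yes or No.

Yes

A fast-forward from 0bfb3b0 to a887b66 is possible iff 0bfb3b0 is an ancestor of a887b66.
Ancestors of a887b66: {050a165, 0bfb3b0, 157de16, 35b50b1, 406128b, 447ee03, 7e83ba4, 8a2bc05, 9e2a81d, a887b66, a9d960b, bc631a1, cb4834e, dda156b, e0ab76a}.
0bfb3b0 is among them, so fast-forward is possible.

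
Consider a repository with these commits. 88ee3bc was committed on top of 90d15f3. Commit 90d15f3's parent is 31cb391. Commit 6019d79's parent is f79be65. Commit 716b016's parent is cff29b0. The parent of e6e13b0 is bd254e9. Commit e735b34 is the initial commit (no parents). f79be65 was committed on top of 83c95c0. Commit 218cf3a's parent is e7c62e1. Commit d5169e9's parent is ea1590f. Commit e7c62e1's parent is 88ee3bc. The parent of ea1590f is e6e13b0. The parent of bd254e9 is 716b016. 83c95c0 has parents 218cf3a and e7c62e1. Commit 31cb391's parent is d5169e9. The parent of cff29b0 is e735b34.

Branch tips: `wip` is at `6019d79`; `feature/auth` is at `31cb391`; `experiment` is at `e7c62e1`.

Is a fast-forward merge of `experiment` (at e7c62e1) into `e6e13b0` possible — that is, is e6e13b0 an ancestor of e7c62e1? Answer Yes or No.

Yes

A fast-forward from e6e13b0 to e7c62e1 is possible iff e6e13b0 is an ancestor of e7c62e1.
Ancestors of e7c62e1: {31cb391, 716b016, 88ee3bc, 90d15f3, bd254e9, cff29b0, d5169e9, e6e13b0, e735b34, e7c62e1, ea1590f}.
e6e13b0 is among them, so fast-forward is possible.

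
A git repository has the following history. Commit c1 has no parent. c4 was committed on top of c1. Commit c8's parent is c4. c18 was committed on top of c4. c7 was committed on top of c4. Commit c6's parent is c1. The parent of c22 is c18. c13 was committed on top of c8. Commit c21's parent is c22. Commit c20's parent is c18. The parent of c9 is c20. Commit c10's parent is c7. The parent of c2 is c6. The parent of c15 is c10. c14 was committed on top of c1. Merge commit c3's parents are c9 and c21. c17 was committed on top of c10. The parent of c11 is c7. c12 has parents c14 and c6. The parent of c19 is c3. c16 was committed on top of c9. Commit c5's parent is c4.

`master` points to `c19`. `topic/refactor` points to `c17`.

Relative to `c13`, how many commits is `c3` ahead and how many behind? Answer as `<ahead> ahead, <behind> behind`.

Reachable from c3: {c1, c18, c20, c21, c22, c3, c4, c9}.
Reachable from c13: {c1, c13, c4, c8}.
Only in c3's history (ahead): {c18, c20, c21, c22, c3, c9} — 6.
Only in c13's history (behind): {c13, c8} — 2.

6 ahead, 2 behind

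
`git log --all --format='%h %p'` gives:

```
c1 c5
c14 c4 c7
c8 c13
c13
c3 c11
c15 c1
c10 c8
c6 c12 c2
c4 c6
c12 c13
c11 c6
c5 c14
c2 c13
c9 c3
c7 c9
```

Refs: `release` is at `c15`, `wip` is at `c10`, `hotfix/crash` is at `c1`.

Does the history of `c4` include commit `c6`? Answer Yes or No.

Yes

Ancestors of c4 (commits reachable by following parents): {c12, c13, c2, c4, c6}.
c6 is in that set, so it is an ancestor of c4.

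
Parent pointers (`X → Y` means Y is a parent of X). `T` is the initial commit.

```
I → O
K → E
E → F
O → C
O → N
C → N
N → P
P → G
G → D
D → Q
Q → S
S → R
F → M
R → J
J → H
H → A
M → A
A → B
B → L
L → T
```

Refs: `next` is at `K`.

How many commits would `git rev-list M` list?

Walking parent pointers from M: reachable set = {A, B, L, M, T}.
That is 5 commits.

5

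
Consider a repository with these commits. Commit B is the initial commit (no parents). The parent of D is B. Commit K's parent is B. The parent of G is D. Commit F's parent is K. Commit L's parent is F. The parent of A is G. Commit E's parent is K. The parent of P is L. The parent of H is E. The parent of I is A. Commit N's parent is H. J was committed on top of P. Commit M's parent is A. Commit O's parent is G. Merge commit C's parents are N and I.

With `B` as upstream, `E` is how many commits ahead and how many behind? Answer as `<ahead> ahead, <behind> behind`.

2 ahead, 0 behind

Reachable from E: {B, E, K}.
Reachable from B: {B}.
Only in E's history (ahead): {E, K} — 2.
Only in B's history (behind): {} — 0.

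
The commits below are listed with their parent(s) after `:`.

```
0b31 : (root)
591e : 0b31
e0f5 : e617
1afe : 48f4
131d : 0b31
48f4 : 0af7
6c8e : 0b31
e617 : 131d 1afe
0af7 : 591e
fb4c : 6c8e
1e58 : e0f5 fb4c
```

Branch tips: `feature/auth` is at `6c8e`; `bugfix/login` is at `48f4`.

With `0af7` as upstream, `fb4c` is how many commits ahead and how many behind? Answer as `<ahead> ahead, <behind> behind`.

2 ahead, 2 behind

Reachable from fb4c: {0b31, 6c8e, fb4c}.
Reachable from 0af7: {0af7, 0b31, 591e}.
Only in fb4c's history (ahead): {6c8e, fb4c} — 2.
Only in 0af7's history (behind): {0af7, 591e} — 2.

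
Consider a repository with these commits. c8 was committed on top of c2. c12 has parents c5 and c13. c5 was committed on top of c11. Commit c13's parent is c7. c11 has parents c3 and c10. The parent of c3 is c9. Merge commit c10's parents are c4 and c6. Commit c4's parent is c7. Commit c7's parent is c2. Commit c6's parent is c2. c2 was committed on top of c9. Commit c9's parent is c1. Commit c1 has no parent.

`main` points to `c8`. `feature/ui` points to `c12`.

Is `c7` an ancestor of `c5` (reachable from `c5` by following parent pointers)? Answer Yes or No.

Yes

Ancestors of c5 (commits reachable by following parents): {c1, c10, c11, c2, c3, c4, c5, c6, c7, c9}.
c7 is in that set, so it is an ancestor of c5.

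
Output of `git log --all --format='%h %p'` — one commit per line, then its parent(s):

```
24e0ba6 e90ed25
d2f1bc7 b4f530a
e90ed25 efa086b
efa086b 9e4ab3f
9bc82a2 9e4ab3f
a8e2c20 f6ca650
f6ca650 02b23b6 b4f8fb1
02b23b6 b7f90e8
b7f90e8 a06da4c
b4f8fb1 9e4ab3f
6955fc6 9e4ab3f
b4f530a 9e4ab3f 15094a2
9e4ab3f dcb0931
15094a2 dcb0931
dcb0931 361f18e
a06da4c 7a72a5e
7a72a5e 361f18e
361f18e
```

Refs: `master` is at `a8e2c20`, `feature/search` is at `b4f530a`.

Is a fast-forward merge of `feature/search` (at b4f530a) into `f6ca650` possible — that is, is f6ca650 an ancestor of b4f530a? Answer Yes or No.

A fast-forward from f6ca650 to b4f530a is possible iff f6ca650 is an ancestor of b4f530a.
Ancestors of b4f530a: {15094a2, 361f18e, 9e4ab3f, b4f530a, dcb0931}.
f6ca650 is not among them, so fast-forward is not possible.

No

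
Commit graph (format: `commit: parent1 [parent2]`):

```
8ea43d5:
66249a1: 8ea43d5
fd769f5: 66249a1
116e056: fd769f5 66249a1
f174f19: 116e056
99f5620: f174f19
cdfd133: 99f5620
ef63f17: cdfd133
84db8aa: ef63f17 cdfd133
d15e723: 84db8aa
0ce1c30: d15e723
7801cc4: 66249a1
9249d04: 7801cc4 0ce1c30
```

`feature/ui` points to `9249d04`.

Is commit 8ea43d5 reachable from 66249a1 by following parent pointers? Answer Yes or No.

Yes

Ancestors of 66249a1 (commits reachable by following parents): {66249a1, 8ea43d5}.
8ea43d5 is in that set, so it is an ancestor of 66249a1.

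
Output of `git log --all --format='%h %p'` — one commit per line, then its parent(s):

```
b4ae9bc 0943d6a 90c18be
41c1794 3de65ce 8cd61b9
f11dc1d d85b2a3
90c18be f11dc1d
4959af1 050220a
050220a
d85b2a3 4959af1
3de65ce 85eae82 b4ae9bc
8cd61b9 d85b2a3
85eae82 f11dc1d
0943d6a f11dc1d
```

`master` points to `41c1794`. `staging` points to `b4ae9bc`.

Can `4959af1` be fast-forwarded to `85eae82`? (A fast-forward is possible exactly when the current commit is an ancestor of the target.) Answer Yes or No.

A fast-forward from 4959af1 to 85eae82 is possible iff 4959af1 is an ancestor of 85eae82.
Ancestors of 85eae82: {050220a, 4959af1, 85eae82, d85b2a3, f11dc1d}.
4959af1 is among them, so fast-forward is possible.

Yes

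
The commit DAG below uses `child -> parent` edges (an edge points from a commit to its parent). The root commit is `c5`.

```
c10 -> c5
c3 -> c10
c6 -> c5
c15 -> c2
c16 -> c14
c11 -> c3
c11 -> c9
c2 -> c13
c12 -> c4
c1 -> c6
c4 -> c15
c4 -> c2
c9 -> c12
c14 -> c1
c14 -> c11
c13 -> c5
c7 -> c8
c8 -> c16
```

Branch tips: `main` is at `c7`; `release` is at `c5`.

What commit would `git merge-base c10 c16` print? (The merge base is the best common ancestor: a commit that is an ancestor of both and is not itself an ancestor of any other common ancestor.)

Ancestors of c10: {c10, c5}.
Ancestors of c16: {c1, c10, c11, c12, c13, c14, c15, c16, c2, c3, c4, c5, c6, c9}.
Common ancestors: {c10, c5}.
Among these, c10 is not an ancestor of any other common ancestor — it is the merge base.

c10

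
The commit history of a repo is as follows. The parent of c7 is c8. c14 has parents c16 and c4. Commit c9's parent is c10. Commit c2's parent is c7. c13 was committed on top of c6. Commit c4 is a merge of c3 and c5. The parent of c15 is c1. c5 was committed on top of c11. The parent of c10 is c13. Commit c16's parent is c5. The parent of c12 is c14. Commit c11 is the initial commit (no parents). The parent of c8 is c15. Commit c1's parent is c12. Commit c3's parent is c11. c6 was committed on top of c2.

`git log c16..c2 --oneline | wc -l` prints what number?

9

Reachable from c2: {c1, c11, c12, c14, c15, c16, c2, c3, c4, c5, c7, c8}.
Reachable from c16: {c11, c16, c5}.
In c2's history but not c16's: {c1, c12, c14, c15, c2, c3, c4, c7, c8} — 9 commits.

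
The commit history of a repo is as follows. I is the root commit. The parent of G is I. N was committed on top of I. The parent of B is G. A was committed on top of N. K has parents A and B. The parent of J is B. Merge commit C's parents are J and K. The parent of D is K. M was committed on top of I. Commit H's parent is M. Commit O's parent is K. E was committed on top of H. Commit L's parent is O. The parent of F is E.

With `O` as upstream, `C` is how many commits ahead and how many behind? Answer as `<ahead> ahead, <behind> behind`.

Reachable from C: {A, B, C, G, I, J, K, N}.
Reachable from O: {A, B, G, I, K, N, O}.
Only in C's history (ahead): {C, J} — 2.
Only in O's history (behind): {O} — 1.

2 ahead, 1 behind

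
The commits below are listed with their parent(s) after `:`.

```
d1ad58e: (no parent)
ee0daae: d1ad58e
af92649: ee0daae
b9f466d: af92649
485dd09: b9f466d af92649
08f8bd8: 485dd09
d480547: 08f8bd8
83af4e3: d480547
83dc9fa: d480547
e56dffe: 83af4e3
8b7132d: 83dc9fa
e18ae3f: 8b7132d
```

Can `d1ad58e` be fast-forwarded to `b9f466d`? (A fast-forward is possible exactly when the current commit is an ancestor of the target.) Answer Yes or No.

A fast-forward from d1ad58e to b9f466d is possible iff d1ad58e is an ancestor of b9f466d.
Ancestors of b9f466d: {af92649, b9f466d, d1ad58e, ee0daae}.
d1ad58e is among them, so fast-forward is possible.

Yes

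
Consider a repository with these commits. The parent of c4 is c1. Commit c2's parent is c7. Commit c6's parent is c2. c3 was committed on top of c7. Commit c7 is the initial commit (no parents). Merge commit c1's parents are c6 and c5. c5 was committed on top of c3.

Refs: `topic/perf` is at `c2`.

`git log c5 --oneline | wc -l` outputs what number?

3

Walking parent pointers from c5: reachable set = {c3, c5, c7}.
That is 3 commits.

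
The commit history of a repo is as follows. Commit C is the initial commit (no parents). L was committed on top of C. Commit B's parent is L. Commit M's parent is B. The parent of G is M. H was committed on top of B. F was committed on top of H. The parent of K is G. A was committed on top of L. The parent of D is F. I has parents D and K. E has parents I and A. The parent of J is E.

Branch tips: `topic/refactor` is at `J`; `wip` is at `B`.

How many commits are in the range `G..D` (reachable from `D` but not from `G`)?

Reachable from D: {B, C, D, F, H, L}.
Reachable from G: {B, C, G, L, M}.
In D's history but not G's: {D, F, H} — 3 commits.

3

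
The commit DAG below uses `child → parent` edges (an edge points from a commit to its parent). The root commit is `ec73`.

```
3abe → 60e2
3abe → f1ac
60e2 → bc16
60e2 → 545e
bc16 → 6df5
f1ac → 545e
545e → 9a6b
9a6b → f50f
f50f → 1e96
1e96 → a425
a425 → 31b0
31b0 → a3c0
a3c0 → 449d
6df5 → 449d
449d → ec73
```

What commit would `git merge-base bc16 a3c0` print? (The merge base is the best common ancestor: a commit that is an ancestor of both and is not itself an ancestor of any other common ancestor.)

Ancestors of bc16: {449d, 6df5, bc16, ec73}.
Ancestors of a3c0: {449d, a3c0, ec73}.
Common ancestors: {449d, ec73}.
Among these, 449d is not an ancestor of any other common ancestor — it is the merge base.

449d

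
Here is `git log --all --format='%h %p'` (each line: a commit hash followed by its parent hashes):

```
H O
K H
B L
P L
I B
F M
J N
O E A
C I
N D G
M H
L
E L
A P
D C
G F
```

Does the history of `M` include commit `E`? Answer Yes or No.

Ancestors of M (commits reachable by following parents): {A, E, H, L, M, O, P}.
E is in that set, so it is an ancestor of M.

Yes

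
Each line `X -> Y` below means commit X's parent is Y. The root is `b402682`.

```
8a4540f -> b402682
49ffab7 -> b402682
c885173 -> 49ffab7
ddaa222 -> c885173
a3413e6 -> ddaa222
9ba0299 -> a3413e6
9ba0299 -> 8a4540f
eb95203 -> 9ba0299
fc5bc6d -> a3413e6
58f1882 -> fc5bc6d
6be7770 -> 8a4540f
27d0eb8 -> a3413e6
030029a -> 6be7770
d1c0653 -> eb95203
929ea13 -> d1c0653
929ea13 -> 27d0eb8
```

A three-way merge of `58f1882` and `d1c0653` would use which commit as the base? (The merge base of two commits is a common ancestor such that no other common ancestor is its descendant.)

a3413e6

Ancestors of 58f1882: {49ffab7, 58f1882, a3413e6, b402682, c885173, ddaa222, fc5bc6d}.
Ancestors of d1c0653: {49ffab7, 8a4540f, 9ba0299, a3413e6, b402682, c885173, d1c0653, ddaa222, eb95203}.
Common ancestors: {49ffab7, a3413e6, b402682, c885173, ddaa222}.
Among these, a3413e6 is not an ancestor of any other common ancestor — it is the merge base.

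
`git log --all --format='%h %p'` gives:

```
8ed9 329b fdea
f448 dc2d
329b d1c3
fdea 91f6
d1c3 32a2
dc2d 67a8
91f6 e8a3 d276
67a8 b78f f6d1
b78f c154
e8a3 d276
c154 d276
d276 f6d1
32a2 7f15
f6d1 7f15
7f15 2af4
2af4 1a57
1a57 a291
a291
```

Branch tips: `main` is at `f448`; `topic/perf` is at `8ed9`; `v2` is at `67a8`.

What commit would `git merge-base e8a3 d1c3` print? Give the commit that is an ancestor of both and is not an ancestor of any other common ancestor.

Ancestors of e8a3: {1a57, 2af4, 7f15, a291, d276, e8a3, f6d1}.
Ancestors of d1c3: {1a57, 2af4, 32a2, 7f15, a291, d1c3}.
Common ancestors: {1a57, 2af4, 7f15, a291}.
Among these, 7f15 is not an ancestor of any other common ancestor — it is the merge base.

7f15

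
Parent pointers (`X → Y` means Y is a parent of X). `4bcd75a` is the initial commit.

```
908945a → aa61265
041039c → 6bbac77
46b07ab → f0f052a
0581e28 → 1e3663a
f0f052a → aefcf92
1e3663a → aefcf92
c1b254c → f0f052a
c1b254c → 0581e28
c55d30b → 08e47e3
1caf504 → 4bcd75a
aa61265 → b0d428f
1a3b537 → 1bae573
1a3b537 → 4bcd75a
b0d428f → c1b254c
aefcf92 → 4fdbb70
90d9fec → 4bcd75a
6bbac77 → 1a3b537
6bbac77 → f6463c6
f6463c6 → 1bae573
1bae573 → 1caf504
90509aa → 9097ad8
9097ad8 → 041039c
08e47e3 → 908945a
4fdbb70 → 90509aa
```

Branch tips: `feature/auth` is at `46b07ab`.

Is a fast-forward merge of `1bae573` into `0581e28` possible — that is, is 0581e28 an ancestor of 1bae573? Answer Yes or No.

No

A fast-forward from 0581e28 to 1bae573 is possible iff 0581e28 is an ancestor of 1bae573.
Ancestors of 1bae573: {1bae573, 1caf504, 4bcd75a}.
0581e28 is not among them, so fast-forward is not possible.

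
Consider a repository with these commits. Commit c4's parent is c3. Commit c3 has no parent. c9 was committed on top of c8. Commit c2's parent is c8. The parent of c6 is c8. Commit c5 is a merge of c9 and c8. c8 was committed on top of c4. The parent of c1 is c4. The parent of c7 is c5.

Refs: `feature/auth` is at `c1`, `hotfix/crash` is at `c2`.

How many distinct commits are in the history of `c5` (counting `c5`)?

5

Walking parent pointers from c5: reachable set = {c3, c4, c5, c8, c9}.
That is 5 commits.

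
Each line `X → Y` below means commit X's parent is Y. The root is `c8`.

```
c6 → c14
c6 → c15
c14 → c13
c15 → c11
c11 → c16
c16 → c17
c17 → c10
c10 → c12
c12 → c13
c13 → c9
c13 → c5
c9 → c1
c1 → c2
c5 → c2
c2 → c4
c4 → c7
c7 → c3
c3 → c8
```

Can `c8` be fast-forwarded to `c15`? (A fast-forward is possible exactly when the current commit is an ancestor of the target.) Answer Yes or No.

A fast-forward from c8 to c15 is possible iff c8 is an ancestor of c15.
Ancestors of c15: {c1, c10, c11, c12, c13, c15, c16, c17, c2, c3, c4, c5, c7, c8, c9}.
c8 is among them, so fast-forward is possible.

Yes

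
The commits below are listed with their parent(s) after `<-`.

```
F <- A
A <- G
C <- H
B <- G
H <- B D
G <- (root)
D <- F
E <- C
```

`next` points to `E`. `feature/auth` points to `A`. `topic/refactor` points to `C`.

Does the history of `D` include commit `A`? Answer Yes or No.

Yes

Ancestors of D (commits reachable by following parents): {A, D, F, G}.
A is in that set, so it is an ancestor of D.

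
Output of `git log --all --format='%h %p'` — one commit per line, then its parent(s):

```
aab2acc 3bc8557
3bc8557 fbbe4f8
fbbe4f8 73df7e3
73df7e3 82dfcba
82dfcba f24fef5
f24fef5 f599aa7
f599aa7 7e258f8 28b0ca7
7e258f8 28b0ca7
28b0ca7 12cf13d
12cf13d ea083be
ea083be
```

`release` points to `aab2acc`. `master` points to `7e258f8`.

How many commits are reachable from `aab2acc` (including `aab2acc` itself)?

Walking parent pointers from aab2acc: reachable set = {12cf13d, 28b0ca7, 3bc8557, 73df7e3, 7e258f8, 82dfcba, aab2acc, ea083be, f24fef5, f599aa7, fbbe4f8}.
That is 11 commits.

11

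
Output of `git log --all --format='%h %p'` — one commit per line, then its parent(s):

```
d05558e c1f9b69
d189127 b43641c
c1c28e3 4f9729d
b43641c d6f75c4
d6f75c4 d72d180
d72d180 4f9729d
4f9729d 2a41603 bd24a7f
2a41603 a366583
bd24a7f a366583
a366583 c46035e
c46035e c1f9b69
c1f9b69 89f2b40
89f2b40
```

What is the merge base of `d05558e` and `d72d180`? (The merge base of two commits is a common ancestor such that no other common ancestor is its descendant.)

c1f9b69

Ancestors of d05558e: {89f2b40, c1f9b69, d05558e}.
Ancestors of d72d180: {2a41603, 4f9729d, 89f2b40, a366583, bd24a7f, c1f9b69, c46035e, d72d180}.
Common ancestors: {89f2b40, c1f9b69}.
Among these, c1f9b69 is not an ancestor of any other common ancestor — it is the merge base.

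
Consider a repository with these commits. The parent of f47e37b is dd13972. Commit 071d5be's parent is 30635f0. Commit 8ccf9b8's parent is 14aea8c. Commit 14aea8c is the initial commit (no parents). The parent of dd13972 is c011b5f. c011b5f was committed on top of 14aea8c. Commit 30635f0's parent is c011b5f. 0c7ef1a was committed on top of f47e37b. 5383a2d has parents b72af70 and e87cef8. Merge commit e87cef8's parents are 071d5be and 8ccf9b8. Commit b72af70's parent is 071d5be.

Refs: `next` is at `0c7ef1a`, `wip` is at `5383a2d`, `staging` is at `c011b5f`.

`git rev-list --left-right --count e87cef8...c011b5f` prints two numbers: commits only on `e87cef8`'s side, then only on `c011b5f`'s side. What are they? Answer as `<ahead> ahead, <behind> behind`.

Reachable from e87cef8: {071d5be, 14aea8c, 30635f0, 8ccf9b8, c011b5f, e87cef8}.
Reachable from c011b5f: {14aea8c, c011b5f}.
Only in e87cef8's history (ahead): {071d5be, 30635f0, 8ccf9b8, e87cef8} — 4.
Only in c011b5f's history (behind): {} — 0.

4 ahead, 0 behind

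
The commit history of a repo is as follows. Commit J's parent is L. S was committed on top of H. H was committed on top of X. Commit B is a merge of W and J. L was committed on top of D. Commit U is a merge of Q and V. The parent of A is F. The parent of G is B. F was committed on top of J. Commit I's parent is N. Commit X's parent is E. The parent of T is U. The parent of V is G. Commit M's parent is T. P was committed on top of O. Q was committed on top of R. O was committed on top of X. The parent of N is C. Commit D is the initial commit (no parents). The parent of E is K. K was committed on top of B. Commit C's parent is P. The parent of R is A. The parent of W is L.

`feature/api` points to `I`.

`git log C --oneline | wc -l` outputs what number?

Walking parent pointers from C: reachable set = {B, C, D, E, J, K, L, O, P, W, X}.
That is 11 commits.

11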